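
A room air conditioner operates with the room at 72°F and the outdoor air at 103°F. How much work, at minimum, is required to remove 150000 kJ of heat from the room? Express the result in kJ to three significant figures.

In absolute terms T_C = 295.37 K and T_H = 312.59 K, so ΔT = 17.22 K.
The reversible limit is COP_R = T_C/ΔT = 17.15, so W_min = Q_C/COP = Q_C·ΔT/T_C.
W_min = 150000 × 17.22/295.37 = 8746 kJ.

8750 kJ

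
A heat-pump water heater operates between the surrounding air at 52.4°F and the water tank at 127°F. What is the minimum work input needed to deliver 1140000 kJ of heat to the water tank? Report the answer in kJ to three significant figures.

145000 kJ

In absolute terms T_C = 284.48 K and T_H = 325.93 K, so ΔT = 41.44 K.
The reversible limit is COP_HP = T_H/ΔT = 7.864, so W_min = Q_H/COP = Q_H·ΔT/T_H.
W_min = 1140000 × 41.44/325.93 = 145000 kJ.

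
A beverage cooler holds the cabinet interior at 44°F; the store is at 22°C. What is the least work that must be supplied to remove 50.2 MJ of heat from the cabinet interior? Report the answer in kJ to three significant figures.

In absolute terms T_C = 279.82 K and T_H = 295.15 K, so ΔT = 15.33 K.
The reversible limit is COP_R = T_C/ΔT = 18.25, so W_min = Q_C/COP = Q_C·ΔT/T_C.
W_min = 50.20 × 15.33/279.82 = 2.751 MJ = 2751 kJ.

2750 kJ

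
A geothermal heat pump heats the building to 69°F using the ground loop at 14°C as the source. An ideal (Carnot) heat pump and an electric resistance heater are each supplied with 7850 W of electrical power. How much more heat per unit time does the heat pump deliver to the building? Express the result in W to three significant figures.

In absolute terms T_C = 287.15 K and T_H = 293.71 K, so ΔT = 6.556 K.
COP_Carnot = T_H/ΔT = 293.71/6.556 = 44.80.
The heat pump delivers Q̇_H = COP × Ẇ = 351700 W; the resistance heater delivers Ẇ = 7850 W.
Extra = (COP − 1)·Ẇ = 343800 W.

344000 W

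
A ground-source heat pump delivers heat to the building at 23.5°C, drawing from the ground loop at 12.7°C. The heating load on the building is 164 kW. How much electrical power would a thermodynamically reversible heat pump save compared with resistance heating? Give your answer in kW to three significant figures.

In absolute terms T_C = 285.85 K and T_H = 296.65 K, so ΔT = 10.80 K.
COP_Carnot = T_H/ΔT = 296.65/10.80 = 27.47.
Resistance heating needs Ẇ_res = Q̇_H = 164.0 kW; the reversible heat pump needs only Ẇ_hp = Q̇_H/COP = 5.971 kW.
Saving = 164.0 − 5.971 = 158.0 kW.

158 kW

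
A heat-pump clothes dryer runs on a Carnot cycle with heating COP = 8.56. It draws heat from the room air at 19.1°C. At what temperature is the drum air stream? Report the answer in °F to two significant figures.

140 °F

COP_HP = T_H/(T_H − T_C) rearranges to T_H = COP·T_C/(COP − 1).
With T_C = 292.25 K, T_H = 8.56 × 292.25/7.560 = 330.91 K.
Converting, 330.91 K = 135.96°F.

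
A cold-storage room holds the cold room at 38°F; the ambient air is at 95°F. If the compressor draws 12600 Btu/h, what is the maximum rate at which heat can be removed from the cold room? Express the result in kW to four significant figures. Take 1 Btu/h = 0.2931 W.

In absolute terms T_C = 276.48 K and T_H = 308.15 K, so ΔT = 31.67 K.
COP_Carnot = T_C/ΔT = 276.48/31.67 = 8.731.
Q̇_max = COP_Carnot × Ẇ = 8.731 × 12600 Btu/h = 110000 Btu/h = 32.24 kW.

32.24 kW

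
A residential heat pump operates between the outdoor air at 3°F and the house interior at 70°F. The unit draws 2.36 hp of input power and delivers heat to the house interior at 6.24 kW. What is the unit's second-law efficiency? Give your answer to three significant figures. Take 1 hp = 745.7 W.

Converting, Q̇_H = 6.240 kW = 8.368 hp, so COP_actual = Q̇_H/Ẇ = 8.368/2.360 = 3.546.
In absolute terms T_C = 257.04 K and T_H = 294.26 K, so ΔT = 37.22 K.
COP_Carnot = T_H/ΔT = 294.26/37.22 = 7.906.
η_II = COP_actual/COP_Carnot = 3.546/7.906 = 0.4485.

0.449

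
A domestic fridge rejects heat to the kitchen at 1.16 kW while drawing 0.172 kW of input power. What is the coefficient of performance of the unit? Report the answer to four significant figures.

The first law gives Q̇_H = Q̇_C + Ẇ, so the three rates are Q̇_C = 0.9880, Q̇_H = 1.160, Ẇ = 0.1720 kW.
COP_R = Q̇_C/Ẇ = 0.9880/0.1720 = 5.744.

5.744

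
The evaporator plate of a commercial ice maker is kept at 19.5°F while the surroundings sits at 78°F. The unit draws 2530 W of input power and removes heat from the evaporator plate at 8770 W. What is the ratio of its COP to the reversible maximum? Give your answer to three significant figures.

COP_actual = Q̇_C/Ẇ = 8770/2530 = 3.466.
In absolute terms T_C = 266.21 K and T_H = 298.71 K, so ΔT = 32.50 K.
COP_Carnot = T_C/ΔT = 266.21/32.50 = 8.191.
η_II = COP_actual/COP_Carnot = 3.466/8.191 = 0.4232.

0.423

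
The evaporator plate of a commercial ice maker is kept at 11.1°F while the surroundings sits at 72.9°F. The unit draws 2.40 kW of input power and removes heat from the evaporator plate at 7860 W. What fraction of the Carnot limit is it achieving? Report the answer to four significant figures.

0.4299

Converting, Q̇_C = 7860 W = 7.860 kW, so COP_actual = Q̇_C/Ẇ = 7.860/2.400 = 3.275.
In absolute terms T_C = 261.54 K and T_H = 295.87 K, so ΔT = 34.33 K.
COP_Carnot = T_C/ΔT = 261.54/34.33 = 7.618.
η_II = COP_actual/COP_Carnot = 3.275/7.618 = 0.4299.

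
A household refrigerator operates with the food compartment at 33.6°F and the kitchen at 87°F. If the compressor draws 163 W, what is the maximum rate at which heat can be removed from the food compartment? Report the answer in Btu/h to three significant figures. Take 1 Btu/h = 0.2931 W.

In absolute terms T_C = 274.04 K and T_H = 303.71 K, so ΔT = 29.67 K.
COP_Carnot = T_C/ΔT = 274.04/29.67 = 9.237.
Q̇_max = COP_Carnot × Ẇ = 9.237 × 163.0 W = 1506 W = 5137 Btu/h.

5140 Btu/h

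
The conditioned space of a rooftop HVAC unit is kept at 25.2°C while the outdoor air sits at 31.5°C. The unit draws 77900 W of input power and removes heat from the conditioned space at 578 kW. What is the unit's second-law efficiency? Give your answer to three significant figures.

Converting, Q̇_C = 578.0 kW = 578000 W, so COP_actual = Q̇_C/Ẇ = 578000/77900 = 7.420.
In absolute terms T_C = 298.35 K and T_H = 304.65 K, so ΔT = 6.300 K.
COP_Carnot = T_C/ΔT = 298.35/6.300 = 47.36.
η_II = COP_actual/COP_Carnot = 7.420/47.36 = 0.1567.

0.157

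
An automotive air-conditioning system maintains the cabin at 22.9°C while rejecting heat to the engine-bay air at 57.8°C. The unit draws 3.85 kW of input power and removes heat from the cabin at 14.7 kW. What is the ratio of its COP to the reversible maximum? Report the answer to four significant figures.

0.4501

COP_actual = Q̇_C/Ẇ = 14.70/3.850 = 3.818.
In absolute terms T_C = 296.05 K and T_H = 330.95 K, so ΔT = 34.90 K.
COP_Carnot = T_C/ΔT = 296.05/34.90 = 8.483.
η_II = COP_actual/COP_Carnot = 3.818/8.483 = 0.4501.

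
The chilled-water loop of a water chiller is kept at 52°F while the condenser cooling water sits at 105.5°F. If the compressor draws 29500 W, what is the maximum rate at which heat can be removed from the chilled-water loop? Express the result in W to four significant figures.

282100 W

In absolute terms T_C = 284.26 K and T_H = 313.98 K, so ΔT = 29.72 K.
COP_Carnot = T_C/ΔT = 284.26/29.72 = 9.564.
Q̇_max = COP_Carnot × Ẇ = 9.564 × 29500 W = 282100 W.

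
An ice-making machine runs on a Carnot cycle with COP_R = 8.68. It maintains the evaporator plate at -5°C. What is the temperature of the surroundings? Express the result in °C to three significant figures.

COP_R = T_C/(T_H − T_C) gives T_H − T_C = T_C/COP.
With T_C = 268.15 K, T_H = 268.15 × (1 + 1/8.68) = 299.04 K.
Converting, 299.04 K = 25.89°C.

25.9 °C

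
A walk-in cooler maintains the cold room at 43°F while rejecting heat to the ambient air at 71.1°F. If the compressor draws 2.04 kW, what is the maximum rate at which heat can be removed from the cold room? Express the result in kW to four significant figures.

36.49 kW

In absolute terms T_C = 279.26 K and T_H = 294.87 K, so ΔT = 15.61 K.
COP_Carnot = T_C/ΔT = 279.26/15.61 = 17.89.
Q̇_max = COP_Carnot × Ẇ = 17.89 × 2.040 kW = 36.49 kW.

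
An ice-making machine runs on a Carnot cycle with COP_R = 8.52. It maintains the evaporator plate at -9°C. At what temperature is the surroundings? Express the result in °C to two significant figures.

22 °C

COP_R = T_C/(T_H − T_C) gives T_H − T_C = T_C/COP.
With T_C = 264.15 K, T_H = 264.15 × (1 + 1/8.52) = 295.15 K.
Converting, 295.15 K = 22.00°C.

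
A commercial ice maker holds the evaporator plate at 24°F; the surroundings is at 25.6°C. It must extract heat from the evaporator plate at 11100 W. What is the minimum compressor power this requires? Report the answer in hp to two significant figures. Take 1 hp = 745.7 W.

In absolute terms T_C = 268.71 K and T_H = 298.75 K, so ΔT = 30.04 K.
COP_Carnot = T_C/ΔT = 268.71/30.04 = 8.944.
Ẇ_min = Q̇/COP_Carnot = 11100/8.944 = 1241 W = 1.664 hp.

1.7 hp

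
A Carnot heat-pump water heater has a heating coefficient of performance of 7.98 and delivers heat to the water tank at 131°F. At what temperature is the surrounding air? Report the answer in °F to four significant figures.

COP_HP = T_H/(T_H − T_C) gives T_H − T_C = T_H/COP.
With T_H = 328.15 K, T_C = 328.15 × (1 − 1/7.98) = 287.03 K.
Converting, 287.03 K = 56.98°F.

56.98 °F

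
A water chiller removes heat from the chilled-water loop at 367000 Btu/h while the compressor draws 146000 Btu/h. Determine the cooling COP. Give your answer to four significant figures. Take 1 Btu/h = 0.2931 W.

2.514

The first law gives Q̇_H = Q̇_C + Ẇ, so the three rates are Q̇_C = 367000, Q̇_H = 513000, Ẇ = 146000 Btu/h.
COP_R = Q̇_C/Ẇ = 367000/146000 = 2.514.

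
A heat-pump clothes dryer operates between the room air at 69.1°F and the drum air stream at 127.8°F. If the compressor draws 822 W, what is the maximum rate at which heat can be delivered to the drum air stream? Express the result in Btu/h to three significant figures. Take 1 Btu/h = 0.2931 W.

28100 Btu/h

In absolute terms T_C = 293.76 K and T_H = 326.37 K, so ΔT = 32.61 K.
COP_Carnot = T_H/ΔT = 326.37/32.61 = 10.01.
Q̇_max = COP_Carnot × Ẇ = 10.01 × 822.0 W = 8227 W = 28070 Btu/h.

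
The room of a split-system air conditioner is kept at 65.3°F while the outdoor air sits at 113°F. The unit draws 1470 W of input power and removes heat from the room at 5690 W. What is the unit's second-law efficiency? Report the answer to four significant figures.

0.3517

COP_actual = Q̇_C/Ẇ = 5690/1470 = 3.871.
In absolute terms T_C = 291.65 K and T_H = 318.15 K, so ΔT = 26.50 K.
COP_Carnot = T_C/ΔT = 291.65/26.50 = 11.01.
η_II = COP_actual/COP_Carnot = 3.871/11.01 = 0.3517.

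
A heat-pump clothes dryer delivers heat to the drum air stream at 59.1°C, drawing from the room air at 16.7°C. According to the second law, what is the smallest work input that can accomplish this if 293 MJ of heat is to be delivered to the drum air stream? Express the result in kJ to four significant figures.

37390 kJ

In absolute terms T_C = 289.85 K and T_H = 332.25 K, so ΔT = 42.40 K.
The reversible limit is COP_HP = T_H/ΔT = 7.836, so W_min = Q_H/COP = Q_H·ΔT/T_H.
W_min = 293.0 × 42.40/332.25 = 37.39 MJ = 37390 kJ.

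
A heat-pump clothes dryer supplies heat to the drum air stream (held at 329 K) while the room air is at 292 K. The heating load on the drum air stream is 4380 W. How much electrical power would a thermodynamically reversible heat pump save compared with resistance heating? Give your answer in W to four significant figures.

The reservoir spacing is ΔT = 329 − 292 = 37.00 K.
COP_Carnot = T_H/ΔT = 329.00/37.00 = 8.892.
Resistance heating needs Ẇ_res = Q̇_H = 4380 W; the reversible heat pump needs only Ẇ_hp = Q̇_H/COP = 492.6 W.
Saving = 4380 − 492.6 = 3887 W.

3887 W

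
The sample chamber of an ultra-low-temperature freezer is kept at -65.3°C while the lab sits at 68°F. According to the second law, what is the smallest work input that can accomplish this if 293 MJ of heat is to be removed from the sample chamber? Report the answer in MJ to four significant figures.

120.2 MJ

In absolute terms T_C = 207.85 K and T_H = 293.15 K, so ΔT = 85.30 K.
The reversible limit is COP_R = T_C/ΔT = 2.437, so W_min = Q_C/COP = Q_C·ΔT/T_C.
W_min = 293.0 × 85.30/207.85 = 120.2 MJ.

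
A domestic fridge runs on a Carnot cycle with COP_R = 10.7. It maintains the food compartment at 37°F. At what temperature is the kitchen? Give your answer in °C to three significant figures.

COP_R = T_C/(T_H − T_C) gives T_H − T_C = T_C/COP.
With T_C = 275.93 K, T_H = 275.93 × (1 + 1/10.7) = 301.72 K.
Converting, 301.72 K = 28.57°C.

28.6 °C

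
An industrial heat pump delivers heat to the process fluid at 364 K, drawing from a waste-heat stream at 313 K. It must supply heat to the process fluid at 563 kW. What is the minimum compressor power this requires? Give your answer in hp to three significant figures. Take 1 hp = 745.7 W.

106 hp

The reservoir spacing is ΔT = 364 − 313 = 51.00 K.
COP_Carnot = T_H/ΔT = 364.00/51.00 = 7.137.
Ẇ_min = Q̇/COP_Carnot = 563.0/7.137 = 78.88 kW = 105.8 hp.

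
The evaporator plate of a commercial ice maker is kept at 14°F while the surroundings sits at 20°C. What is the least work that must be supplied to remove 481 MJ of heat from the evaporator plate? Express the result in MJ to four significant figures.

54.84 MJ

In absolute terms T_C = 263.15 K and T_H = 293.15 K, so ΔT = 30.00 K.
The reversible limit is COP_R = T_C/ΔT = 8.772, so W_min = Q_C/COP = Q_C·ΔT/T_C.
W_min = 481.0 × 30.00/263.15 = 54.84 MJ.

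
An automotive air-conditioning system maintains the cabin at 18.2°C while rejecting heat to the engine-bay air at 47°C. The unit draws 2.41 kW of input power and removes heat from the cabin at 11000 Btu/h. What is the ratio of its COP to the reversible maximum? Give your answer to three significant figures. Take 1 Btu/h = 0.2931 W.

Converting, Q̇_C = 11000 Btu/h = 3.224 kW, so COP_actual = Q̇_C/Ẇ = 3.224/2.410 = 1.338.
In absolute terms T_C = 291.35 K and T_H = 320.15 K, so ΔT = 28.80 K.
COP_Carnot = T_C/ΔT = 291.35/28.80 = 10.12.
η_II = COP_actual/COP_Carnot = 1.338/10.12 = 0.1322.

0.132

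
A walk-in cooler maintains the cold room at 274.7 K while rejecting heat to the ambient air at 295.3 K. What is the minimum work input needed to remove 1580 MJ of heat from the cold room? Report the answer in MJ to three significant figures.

118 MJ

The reservoir spacing is ΔT = 295.3 − 274.7 = 20.60 K.
The reversible limit is COP_R = T_C/ΔT = 13.33, so W_min = Q_C/COP = Q_C·ΔT/T_C.
W_min = 1580 × 20.60/274.70 = 118.5 MJ.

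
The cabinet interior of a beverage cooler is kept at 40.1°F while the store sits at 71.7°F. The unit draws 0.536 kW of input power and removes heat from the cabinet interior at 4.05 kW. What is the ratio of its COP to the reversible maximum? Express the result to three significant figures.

0.478

COP_actual = Q̇_C/Ẇ = 4.050/0.5360 = 7.556.
In absolute terms T_C = 277.65 K and T_H = 295.21 K, so ΔT = 17.56 K.
COP_Carnot = T_C/ΔT = 277.65/17.56 = 15.82.
η_II = COP_actual/COP_Carnot = 7.556/15.82 = 0.4778.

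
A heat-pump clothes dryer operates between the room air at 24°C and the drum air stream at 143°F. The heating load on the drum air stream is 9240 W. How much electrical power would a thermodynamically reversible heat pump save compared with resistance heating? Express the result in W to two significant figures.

8200 W

In absolute terms T_C = 297.15 K and T_H = 334.82 K, so ΔT = 37.67 K.
COP_Carnot = T_H/ΔT = 334.82/37.67 = 8.889.
Resistance heating needs Ẇ_res = Q̇_H = 9240 W; the reversible heat pump needs only Ẇ_hp = Q̇_H/COP = 1039 W.
Saving = 9240 − 1039 = 8201 W.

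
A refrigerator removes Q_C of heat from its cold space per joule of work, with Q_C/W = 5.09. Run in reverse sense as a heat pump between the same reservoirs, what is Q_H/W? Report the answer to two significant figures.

6.1

The first law on one cycle gives Q_H = Q_C + W, so Q_H/W = Q_C/W + 1.
COP_HP = COP_R + 1 = 5.09 + 1 = 6.09.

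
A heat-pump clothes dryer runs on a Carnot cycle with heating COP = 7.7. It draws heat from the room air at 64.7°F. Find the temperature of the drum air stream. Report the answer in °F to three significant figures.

COP_HP = T_H/(T_H − T_C) rearranges to T_H = COP·T_C/(COP − 1).
With T_C = 291.32 K, T_H = 7.7 × 291.32/6.700 = 334.80 K.
Converting, 334.80 K = 142.96°F.

143 °F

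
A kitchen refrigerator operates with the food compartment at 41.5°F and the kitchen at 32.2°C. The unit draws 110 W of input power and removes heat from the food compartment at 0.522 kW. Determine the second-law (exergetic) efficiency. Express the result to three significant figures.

0.459

Converting, Q̇_C = 0.5220 kW = 522.0 W, so COP_actual = Q̇_C/Ẇ = 522.0/110.0 = 4.745.
In absolute terms T_C = 278.43 K and T_H = 305.35 K, so ΔT = 26.92 K.
COP_Carnot = T_C/ΔT = 278.43/26.92 = 10.34.
η_II = COP_actual/COP_Carnot = 4.745/10.34 = 0.4589.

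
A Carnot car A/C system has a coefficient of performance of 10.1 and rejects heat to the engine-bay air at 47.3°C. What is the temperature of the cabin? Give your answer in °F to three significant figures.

65.2 °F

For a Carnot refrigerator COP_R = T_C/(T_H − T_C), so T_C = COP·T_H/(1 + COP).
With T_H = 320.45 K, T_C = 10.1 × 320.45/11.10 = 291.58 K.
Converting, 291.58 K = 65.18°F.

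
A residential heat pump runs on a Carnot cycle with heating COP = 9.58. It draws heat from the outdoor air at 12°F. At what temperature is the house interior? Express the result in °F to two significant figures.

COP_HP = T_H/(T_H − T_C) rearranges to T_H = COP·T_C/(COP − 1).
With T_C = 262.04 K, T_H = 9.58 × 262.04/8.580 = 292.58 K.
Converting, 292.58 K = 66.97°F.

67 °F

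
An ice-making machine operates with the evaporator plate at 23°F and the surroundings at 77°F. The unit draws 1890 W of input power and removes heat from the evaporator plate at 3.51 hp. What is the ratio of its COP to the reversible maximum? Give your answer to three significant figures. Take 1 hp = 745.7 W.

Converting, Q̇_C = 3.510 hp = 2617 W, so COP_actual = Q̇_C/Ẇ = 2617/1890 = 1.385.
In absolute terms T_C = 268.15 K and T_H = 298.15 K, so ΔT = 30.00 K.
COP_Carnot = T_C/ΔT = 268.15/30.00 = 8.938.
η_II = COP_actual/COP_Carnot = 1.385/8.938 = 0.1549.

0.155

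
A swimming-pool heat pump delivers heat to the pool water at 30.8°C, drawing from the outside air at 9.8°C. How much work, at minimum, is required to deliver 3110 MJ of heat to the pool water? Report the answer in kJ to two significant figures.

In absolute terms T_C = 282.95 K and T_H = 303.95 K, so ΔT = 21.00 K.
The reversible limit is COP_HP = T_H/ΔT = 14.47, so W_min = Q_H/COP = Q_H·ΔT/T_H.
W_min = 3110 × 21.00/303.95 = 214.9 MJ = 214900 kJ.

210000 kJ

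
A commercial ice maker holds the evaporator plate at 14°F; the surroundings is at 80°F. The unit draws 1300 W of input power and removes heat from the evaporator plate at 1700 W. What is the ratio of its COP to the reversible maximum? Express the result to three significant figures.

COP_actual = Q̇_C/Ẇ = 1700/1300 = 1.308.
In absolute terms T_C = 263.15 K and T_H = 299.82 K, so ΔT = 36.67 K.
COP_Carnot = T_C/ΔT = 263.15/36.67 = 7.177.
η_II = COP_actual/COP_Carnot = 1.308/7.177 = 0.1822.

0.182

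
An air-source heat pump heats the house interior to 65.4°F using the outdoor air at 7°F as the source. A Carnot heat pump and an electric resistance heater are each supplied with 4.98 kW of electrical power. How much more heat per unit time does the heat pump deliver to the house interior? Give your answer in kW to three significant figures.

39.8 kW

In absolute terms T_C = 259.26 K and T_H = 291.71 K, so ΔT = 32.44 K.
COP_Carnot = T_H/ΔT = 291.71/32.44 = 8.991.
The heat pump delivers Q̇_H = COP × Ẇ = 44.77 kW; the resistance heater delivers Ẇ = 4.980 kW.
Extra = (COP − 1)·Ẇ = 39.79 kW.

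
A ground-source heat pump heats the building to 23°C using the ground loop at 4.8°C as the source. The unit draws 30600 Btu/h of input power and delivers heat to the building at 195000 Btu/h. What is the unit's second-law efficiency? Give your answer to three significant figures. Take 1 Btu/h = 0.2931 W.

0.392

COP_actual = Q̇_H/Ẇ = 195000/30600 = 6.373.
In absolute terms T_C = 277.95 K and T_H = 296.15 K, so ΔT = 18.20 K.
COP_Carnot = T_H/ΔT = 296.15/18.20 = 16.27.
η_II = COP_actual/COP_Carnot = 6.373/16.27 = 0.3916.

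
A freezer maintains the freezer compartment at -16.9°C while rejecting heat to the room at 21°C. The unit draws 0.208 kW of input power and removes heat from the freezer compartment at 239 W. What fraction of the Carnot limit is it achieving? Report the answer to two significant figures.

Converting, Q̇_C = 239.0 W = 0.2390 kW, so COP_actual = Q̇_C/Ẇ = 0.2390/0.2080 = 1.149.
In absolute terms T_C = 256.25 K and T_H = 294.15 K, so ΔT = 37.90 K.
COP_Carnot = T_C/ΔT = 256.25/37.90 = 6.761.
η_II = COP_actual/COP_Carnot = 1.149/6.761 = 0.1699.

0.17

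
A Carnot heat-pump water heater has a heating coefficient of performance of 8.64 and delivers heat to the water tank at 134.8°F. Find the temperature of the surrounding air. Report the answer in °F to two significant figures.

66 °F

COP_HP = T_H/(T_H − T_C) gives T_H − T_C = T_H/COP.
With T_H = 330.26 K, T_C = 330.26 × (1 − 1/8.64) = 292.04 K.
Converting, 292.04 K = 66.00°F.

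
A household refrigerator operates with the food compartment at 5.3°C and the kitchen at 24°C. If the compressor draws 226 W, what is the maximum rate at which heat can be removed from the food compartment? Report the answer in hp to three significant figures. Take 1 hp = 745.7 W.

4.51 hp

In absolute terms T_C = 278.45 K and T_H = 297.15 K, so ΔT = 18.70 K.
COP_Carnot = T_C/ΔT = 278.45/18.70 = 14.89.
Q̇_max = COP_Carnot × Ẇ = 14.89 × 226.0 W = 3365 W = 4.513 hp.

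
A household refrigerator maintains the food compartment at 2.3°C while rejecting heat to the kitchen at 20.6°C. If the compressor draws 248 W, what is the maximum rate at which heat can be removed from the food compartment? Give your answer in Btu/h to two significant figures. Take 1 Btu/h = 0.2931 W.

13000 Btu/h

In absolute terms T_C = 275.45 K and T_H = 293.75 K, so ΔT = 18.30 K.
COP_Carnot = T_C/ΔT = 275.45/18.30 = 15.05.
Q̇_max = COP_Carnot × Ẇ = 15.05 × 248.0 W = 3733 W = 12740 Btu/h.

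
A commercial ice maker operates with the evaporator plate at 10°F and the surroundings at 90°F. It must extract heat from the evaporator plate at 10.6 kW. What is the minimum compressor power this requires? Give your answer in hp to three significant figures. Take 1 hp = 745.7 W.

In absolute terms T_C = 260.93 K and T_H = 305.37 K, so ΔT = 44.44 K.
COP_Carnot = T_C/ΔT = 260.93/44.44 = 5.871.
Ẇ_min = Q̇/COP_Carnot = 10.60/5.871 = 1.806 kW = 2.421 hp.

2.42 hp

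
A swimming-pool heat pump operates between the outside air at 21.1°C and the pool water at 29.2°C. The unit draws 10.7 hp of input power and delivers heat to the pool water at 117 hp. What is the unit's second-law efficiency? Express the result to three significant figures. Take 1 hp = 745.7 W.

0.293

COP_actual = Q̇_H/Ẇ = 117.0/10.70 = 10.93.
In absolute terms T_C = 294.25 K and T_H = 302.35 K, so ΔT = 8.100 K.
COP_Carnot = T_H/ΔT = 302.35/8.100 = 37.33.
η_II = COP_actual/COP_Carnot = 10.93/37.33 = 0.2929.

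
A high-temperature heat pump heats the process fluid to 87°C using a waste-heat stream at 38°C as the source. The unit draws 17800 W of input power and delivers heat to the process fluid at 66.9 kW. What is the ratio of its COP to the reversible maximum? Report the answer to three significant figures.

0.511

Converting, Q̇_H = 66.90 kW = 66900 W, so COP_actual = Q̇_H/Ẇ = 66900/17800 = 3.758.
In absolute terms T_C = 311.15 K and T_H = 360.15 K, so ΔT = 49.00 K.
COP_Carnot = T_H/ΔT = 360.15/49.00 = 7.350.
η_II = COP_actual/COP_Carnot = 3.758/7.350 = 0.5114.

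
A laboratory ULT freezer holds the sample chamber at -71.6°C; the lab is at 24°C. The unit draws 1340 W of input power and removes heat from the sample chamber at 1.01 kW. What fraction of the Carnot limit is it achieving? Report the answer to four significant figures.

0.3575

Converting, Q̇_C = 1.010 kW = 1010 W, so COP_actual = Q̇_C/Ẇ = 1010/1340 = 0.7537.
In absolute terms T_C = 201.55 K and T_H = 297.15 K, so ΔT = 95.60 K.
COP_Carnot = T_C/ΔT = 201.55/95.60 = 2.108.
η_II = COP_actual/COP_Carnot = 0.7537/2.108 = 0.3575.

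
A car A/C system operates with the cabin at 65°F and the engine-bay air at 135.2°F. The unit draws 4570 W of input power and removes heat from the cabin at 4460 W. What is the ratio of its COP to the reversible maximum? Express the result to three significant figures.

COP_actual = Q̇_C/Ẇ = 4460/4570 = 0.9759.
In absolute terms T_C = 291.48 K and T_H = 330.48 K, so ΔT = 39.00 K.
COP_Carnot = T_C/ΔT = 291.48/39.00 = 7.474.
η_II = COP_actual/COP_Carnot = 0.9759/7.474 = 0.1306.

0.131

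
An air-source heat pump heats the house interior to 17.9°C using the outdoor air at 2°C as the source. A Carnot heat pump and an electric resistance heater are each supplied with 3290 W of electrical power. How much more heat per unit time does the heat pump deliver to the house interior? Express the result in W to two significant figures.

57000 W

In absolute terms T_C = 275.15 K and T_H = 291.05 K, so ΔT = 15.90 K.
COP_Carnot = T_H/ΔT = 291.05/15.90 = 18.31.
The heat pump delivers Q̇_H = COP × Ẇ = 60220 W; the resistance heater delivers Ẇ = 3290 W.
Extra = (COP − 1)·Ẇ = 56930 W.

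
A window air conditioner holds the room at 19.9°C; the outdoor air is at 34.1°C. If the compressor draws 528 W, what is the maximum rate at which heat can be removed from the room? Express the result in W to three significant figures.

In absolute terms T_C = 293.05 K and T_H = 307.25 K, so ΔT = 14.20 K.
COP_Carnot = T_C/ΔT = 293.05/14.20 = 20.64.
Q̇_max = COP_Carnot × Ẇ = 20.64 × 528.0 W = 10900 W.

10900 W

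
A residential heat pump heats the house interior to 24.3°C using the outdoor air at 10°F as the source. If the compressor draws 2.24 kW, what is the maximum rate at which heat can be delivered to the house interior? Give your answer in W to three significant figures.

In absolute terms T_C = 260.93 K and T_H = 297.45 K, so ΔT = 36.52 K.
COP_Carnot = T_H/ΔT = 297.45/36.52 = 8.144.
Q̇_max = COP_Carnot × Ẇ = 8.144 × 2.240 kW = 18.24 kW = 18240 W.

18200 W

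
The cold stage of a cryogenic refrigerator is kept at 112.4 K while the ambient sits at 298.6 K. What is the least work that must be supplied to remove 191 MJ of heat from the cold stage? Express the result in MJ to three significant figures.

The reservoir spacing is ΔT = 298.6 − 112.4 = 186.2 K.
The reversible limit is COP_R = T_C/ΔT = 0.6037, so W_min = Q_C/COP = Q_C·ΔT/T_C.
W_min = 191.0 × 186.2/112.40 = 316.4 MJ.

316 MJ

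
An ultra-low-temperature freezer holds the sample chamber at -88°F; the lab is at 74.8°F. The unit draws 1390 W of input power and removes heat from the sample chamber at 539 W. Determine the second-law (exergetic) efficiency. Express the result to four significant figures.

0.1699

COP_actual = Q̇_C/Ẇ = 539.0/1390 = 0.3878.
In absolute terms T_C = 206.48 K and T_H = 296.93 K, so ΔT = 90.44 K.
COP_Carnot = T_C/ΔT = 206.48/90.44 = 2.283.
η_II = COP_actual/COP_Carnot = 0.3878/2.283 = 0.1699.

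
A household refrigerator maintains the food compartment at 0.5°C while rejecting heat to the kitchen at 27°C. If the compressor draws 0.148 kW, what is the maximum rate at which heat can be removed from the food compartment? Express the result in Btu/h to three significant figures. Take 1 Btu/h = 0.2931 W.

In absolute terms T_C = 273.65 K and T_H = 300.15 K, so ΔT = 26.50 K.
COP_Carnot = T_C/ΔT = 273.65/26.50 = 10.33.
Q̇_max = COP_Carnot × Ẇ = 10.33 × 0.1480 kW = 1.528 kW = 5214 Btu/h.

5210 Btu/h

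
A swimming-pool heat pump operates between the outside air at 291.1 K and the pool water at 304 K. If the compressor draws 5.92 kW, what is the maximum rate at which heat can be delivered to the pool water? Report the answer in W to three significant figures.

140000 W

The reservoir spacing is ΔT = 304 − 291.1 = 12.90 K.
COP_Carnot = T_H/ΔT = 304.00/12.90 = 23.57.
Q̇_max = COP_Carnot × Ẇ = 23.57 × 5.920 kW = 139.5 kW = 139500 W.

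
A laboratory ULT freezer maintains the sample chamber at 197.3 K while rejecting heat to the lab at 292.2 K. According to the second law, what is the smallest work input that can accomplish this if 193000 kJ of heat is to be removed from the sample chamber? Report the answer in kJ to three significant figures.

92800 kJ

The reservoir spacing is ΔT = 292.2 − 197.3 = 94.90 K.
The reversible limit is COP_R = T_C/ΔT = 2.079, so W_min = Q_C/COP = Q_C·ΔT/T_C.
W_min = 193000 × 94.90/197.30 = 92830 kJ.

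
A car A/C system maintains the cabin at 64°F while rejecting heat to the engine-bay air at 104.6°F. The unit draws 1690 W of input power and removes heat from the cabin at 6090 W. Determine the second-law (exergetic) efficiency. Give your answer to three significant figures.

COP_actual = Q̇_C/Ẇ = 6090/1690 = 3.604.
In absolute terms T_C = 290.93 K and T_H = 313.48 K, so ΔT = 22.56 K.
COP_Carnot = T_C/ΔT = 290.93/22.56 = 12.90.
η_II = COP_actual/COP_Carnot = 3.604/12.90 = 0.2794.

0.279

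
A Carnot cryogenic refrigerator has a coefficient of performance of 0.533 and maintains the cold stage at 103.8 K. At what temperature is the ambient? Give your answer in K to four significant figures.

298.5 K

COP_R = T_C/(T_H − T_C) gives T_H − T_C = T_C/COP.
With T_C = 103.80 K, T_H = 103.80 × (1 + 1/0.533) = 298.55 K.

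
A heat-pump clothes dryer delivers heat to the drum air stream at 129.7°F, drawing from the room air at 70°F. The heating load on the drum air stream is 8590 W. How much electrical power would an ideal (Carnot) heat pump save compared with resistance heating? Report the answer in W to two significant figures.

In absolute terms T_C = 294.26 K and T_H = 327.43 K, so ΔT = 33.17 K.
COP_Carnot = T_H/ΔT = 327.43/33.17 = 9.872.
Resistance heating needs Ẇ_res = Q̇_H = 8590 W; the reversible heat pump needs only Ẇ_hp = Q̇_H/COP = 870.1 W.
Saving = 8590 − 870.1 = 7720 W.

7700 W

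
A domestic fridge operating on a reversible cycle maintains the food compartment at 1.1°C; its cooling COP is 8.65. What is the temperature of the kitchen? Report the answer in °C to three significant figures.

COP_R = T_C/(T_H − T_C) gives T_H − T_C = T_C/COP.
With T_C = 274.25 K, T_H = 274.25 × (1 + 1/8.65) = 305.96 K.
Converting, 305.96 K = 32.81°C.

32.8 °C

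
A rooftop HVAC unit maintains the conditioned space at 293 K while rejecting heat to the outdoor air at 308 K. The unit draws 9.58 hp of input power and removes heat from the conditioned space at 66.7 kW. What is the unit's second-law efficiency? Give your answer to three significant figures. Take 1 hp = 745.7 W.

Converting, Q̇_C = 66.70 kW = 89.45 hp, so COP_actual = Q̇_C/Ẇ = 89.45/9.580 = 9.337.
The reservoir spacing is ΔT = 308 − 293 = 15.00 K.
COP_Carnot = T_C/ΔT = 293.00/15.00 = 19.53.
η_II = COP_actual/COP_Carnot = 9.337/19.53 = 0.4780.

0.478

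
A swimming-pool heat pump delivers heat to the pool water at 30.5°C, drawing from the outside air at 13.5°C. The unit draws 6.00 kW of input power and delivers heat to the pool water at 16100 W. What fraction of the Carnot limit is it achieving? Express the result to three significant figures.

Converting, Q̇_H = 16100 W = 16.10 kW, so COP_actual = Q̇_H/Ẇ = 16.10/6.000 = 2.683.
In absolute terms T_C = 286.65 K and T_H = 303.65 K, so ΔT = 17.00 K.
COP_Carnot = T_H/ΔT = 303.65/17.00 = 17.86.
η_II = COP_actual/COP_Carnot = 2.683/17.86 = 0.1502.

0.150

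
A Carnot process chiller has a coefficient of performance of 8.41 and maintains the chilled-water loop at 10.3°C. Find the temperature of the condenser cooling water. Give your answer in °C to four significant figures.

44.00 °C

COP_R = T_C/(T_H − T_C) gives T_H − T_C = T_C/COP.
With T_C = 283.45 K, T_H = 283.45 × (1 + 1/8.41) = 317.15 K.
Converting, 317.15 K = 44.00°C.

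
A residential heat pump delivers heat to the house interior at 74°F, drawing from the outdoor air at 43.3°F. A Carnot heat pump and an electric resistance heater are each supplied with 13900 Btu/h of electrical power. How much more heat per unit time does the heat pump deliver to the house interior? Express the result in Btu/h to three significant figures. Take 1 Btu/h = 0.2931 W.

In absolute terms T_C = 279.43 K and T_H = 296.48 K, so ΔT = 17.06 K.
COP_Carnot = T_H/ΔT = 296.48/17.06 = 17.38.
The heat pump delivers Q̇_H = COP × Ẇ = 241600 Btu/h; the resistance heater delivers Ẇ = 13900 Btu/h.
Extra = (COP − 1)·Ẇ = 227700 Btu/h.

228000 Btu/h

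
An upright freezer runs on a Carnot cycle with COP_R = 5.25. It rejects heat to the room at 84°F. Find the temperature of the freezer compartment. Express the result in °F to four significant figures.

-2.987 °F

For a Carnot refrigerator COP_R = T_C/(T_H − T_C), so T_C = COP·T_H/(1 + COP).
With T_H = 302.04 K, T_C = 5.25 × 302.04/6.250 = 253.71 K.
Converting, 253.71 K = -2.99°F.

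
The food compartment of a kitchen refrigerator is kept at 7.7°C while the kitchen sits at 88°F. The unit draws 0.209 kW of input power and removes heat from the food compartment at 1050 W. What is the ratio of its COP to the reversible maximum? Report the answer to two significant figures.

0.42

Converting, Q̇_C = 1050 W = 1.050 kW, so COP_actual = Q̇_C/Ẇ = 1.050/0.2090 = 5.024.
In absolute terms T_C = 280.85 K and T_H = 304.26 K, so ΔT = 23.41 K.
COP_Carnot = T_C/ΔT = 280.85/23.41 = 12.00.
η_II = COP_actual/COP_Carnot = 5.024/12.00 = 0.4188.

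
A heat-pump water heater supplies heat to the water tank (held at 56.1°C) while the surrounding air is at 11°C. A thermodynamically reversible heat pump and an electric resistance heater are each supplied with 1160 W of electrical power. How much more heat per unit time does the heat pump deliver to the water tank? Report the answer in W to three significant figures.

7310 W

In absolute terms T_C = 284.15 K and T_H = 329.25 K, so ΔT = 45.10 K.
COP_Carnot = T_H/ΔT = 329.25/45.10 = 7.300.
The heat pump delivers Q̇_H = COP × Ẇ = 8469 W; the resistance heater delivers Ẇ = 1160 W.
Extra = (COP − 1)·Ẇ = 7309 W.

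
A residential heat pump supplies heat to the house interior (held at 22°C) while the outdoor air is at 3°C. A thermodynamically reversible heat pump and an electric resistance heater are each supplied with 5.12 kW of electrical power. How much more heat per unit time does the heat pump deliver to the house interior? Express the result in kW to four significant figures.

74.42 kW

In absolute terms T_C = 276.15 K and T_H = 295.15 K, so ΔT = 19.00 K.
COP_Carnot = T_H/ΔT = 295.15/19.00 = 15.53.
The heat pump delivers Q̇_H = COP × Ẇ = 79.54 kW; the resistance heater delivers Ẇ = 5.120 kW.
Extra = (COP − 1)·Ẇ = 74.42 kW.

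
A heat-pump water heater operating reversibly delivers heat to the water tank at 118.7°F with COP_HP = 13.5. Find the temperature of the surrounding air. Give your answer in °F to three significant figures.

COP_HP = T_H/(T_H − T_C) gives T_H − T_C = T_H/COP.
With T_H = 321.32 K, T_C = 321.32 × (1 − 1/13.5) = 297.52 K.
Converting, 297.52 K = 75.86°F.

75.9 °F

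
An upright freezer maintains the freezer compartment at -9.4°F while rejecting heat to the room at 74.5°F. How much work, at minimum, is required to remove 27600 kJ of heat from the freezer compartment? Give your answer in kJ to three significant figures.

In absolute terms T_C = 250.15 K and T_H = 296.76 K, so ΔT = 46.61 K.
The reversible limit is COP_R = T_C/ΔT = 5.367, so W_min = Q_C/COP = Q_C·ΔT/T_C.
W_min = 27600 × 46.61/250.15 = 5143 kJ.

5140 kJ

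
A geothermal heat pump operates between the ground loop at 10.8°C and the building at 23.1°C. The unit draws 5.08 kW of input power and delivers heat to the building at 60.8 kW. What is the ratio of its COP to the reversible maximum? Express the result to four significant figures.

0.4969

COP_actual = Q̇_H/Ẇ = 60.80/5.080 = 11.97.
In absolute terms T_C = 283.95 K and T_H = 296.25 K, so ΔT = 12.30 K.
COP_Carnot = T_H/ΔT = 296.25/12.30 = 24.09.
η_II = COP_actual/COP_Carnot = 11.97/24.09 = 0.4969.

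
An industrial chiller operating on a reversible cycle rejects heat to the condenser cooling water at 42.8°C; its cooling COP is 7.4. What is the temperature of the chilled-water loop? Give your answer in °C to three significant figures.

For a Carnot refrigerator COP_R = T_C/(T_H − T_C), so T_C = COP·T_H/(1 + COP).
With T_H = 315.95 K, T_C = 7.4 × 315.95/8.400 = 278.34 K.
Converting, 278.34 K = 5.19°C.

5.19 °C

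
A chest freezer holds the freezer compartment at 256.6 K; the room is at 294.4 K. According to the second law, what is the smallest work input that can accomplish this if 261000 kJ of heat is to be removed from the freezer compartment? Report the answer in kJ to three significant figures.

The reservoir spacing is ΔT = 294.4 − 256.6 = 37.80 K.
The reversible limit is COP_R = T_C/ΔT = 6.788, so W_min = Q_C/COP = Q_C·ΔT/T_C.
W_min = 261000 × 37.80/256.60 = 38450 kJ.

38400 kJ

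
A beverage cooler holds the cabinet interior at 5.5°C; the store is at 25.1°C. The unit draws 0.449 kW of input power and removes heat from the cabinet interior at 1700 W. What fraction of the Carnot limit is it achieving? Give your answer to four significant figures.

0.2663

Converting, Q̇_C = 1700 W = 1.700 kW, so COP_actual = Q̇_C/Ẇ = 1.700/0.4490 = 3.786.
In absolute terms T_C = 278.65 K and T_H = 298.25 K, so ΔT = 19.60 K.
COP_Carnot = T_C/ΔT = 278.65/19.60 = 14.22.
η_II = COP_actual/COP_Carnot = 3.786/14.22 = 0.2663.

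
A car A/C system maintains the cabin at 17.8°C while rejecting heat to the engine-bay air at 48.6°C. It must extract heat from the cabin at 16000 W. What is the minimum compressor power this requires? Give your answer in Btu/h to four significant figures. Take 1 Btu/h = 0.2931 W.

5779 Btu/h

In absolute terms T_C = 290.95 K and T_H = 321.75 K, so ΔT = 30.80 K.
COP_Carnot = T_C/ΔT = 290.95/30.80 = 9.446.
Ẇ_min = Q̇/COP_Carnot = 16000/9.446 = 1694 W = 5779 Btu/h.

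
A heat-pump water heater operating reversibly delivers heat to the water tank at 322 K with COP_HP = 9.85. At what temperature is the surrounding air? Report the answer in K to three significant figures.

289 K

COP_HP = T_H/(T_H − T_C) gives T_H − T_C = T_H/COP.
With T_H = 322.00 K, T_C = 322.00 × (1 − 1/9.85) = 289.31 K.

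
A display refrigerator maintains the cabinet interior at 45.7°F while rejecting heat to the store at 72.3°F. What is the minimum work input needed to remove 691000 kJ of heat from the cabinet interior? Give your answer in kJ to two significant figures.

36000 kJ

In absolute terms T_C = 280.76 K and T_H = 295.54 K, so ΔT = 14.78 K.
The reversible limit is COP_R = T_C/ΔT = 19.00, so W_min = Q_C/COP = Q_C·ΔT/T_C.
W_min = 691000 × 14.78/280.76 = 36370 kJ.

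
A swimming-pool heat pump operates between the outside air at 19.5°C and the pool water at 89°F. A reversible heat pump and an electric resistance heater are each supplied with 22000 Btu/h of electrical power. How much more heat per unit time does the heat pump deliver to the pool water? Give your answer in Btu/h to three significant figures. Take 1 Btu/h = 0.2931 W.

In absolute terms T_C = 292.65 K and T_H = 304.82 K, so ΔT = 12.17 K.
COP_Carnot = T_H/ΔT = 304.82/12.17 = 25.05.
The heat pump delivers Q̇_H = COP × Ẇ = 551200 Btu/h; the resistance heater delivers Ẇ = 22000 Btu/h.
Extra = (COP − 1)·Ẇ = 529200 Btu/h.

529000 Btu/h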